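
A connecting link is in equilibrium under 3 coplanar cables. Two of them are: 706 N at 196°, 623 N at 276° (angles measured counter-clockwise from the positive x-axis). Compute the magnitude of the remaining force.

Sum the known components: ΣF_x = -613.5 N, ΣF_y = -814.2 N.
For equilibrium the remaining force must supply (−ΣF_x, −ΣF_y) = (613.5, 814.2) N.
Magnitude = √((613.5)² + (814.2)²) = 1019 N; direction = atan2(814.2, 613.5) = 53.0°.

F ≈ 1020 N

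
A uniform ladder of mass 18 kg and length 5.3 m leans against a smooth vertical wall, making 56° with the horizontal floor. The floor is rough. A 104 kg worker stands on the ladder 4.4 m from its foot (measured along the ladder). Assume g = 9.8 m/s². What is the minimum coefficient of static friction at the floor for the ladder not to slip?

μ_min ≈ 0.527

ΣF_y = 0: N_floor = 18×9.8 + 104×9.8 = 1195.6 N.
Torques about the foot: N_wall · 5.3 sin 56° = 18×9.8×2.65 cos 56° + 104×9.8×4.4 cos 56° → N_wall = 630.21 N.
ΣF_x = 0: f_floor = N_wall = 630.21 N.
μ_min = f_floor / N_floor = 630.21 / 1195.6 = 0.5271.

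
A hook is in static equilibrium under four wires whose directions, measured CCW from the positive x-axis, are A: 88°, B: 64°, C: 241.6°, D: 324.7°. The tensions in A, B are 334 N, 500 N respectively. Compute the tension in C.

T_C ≈ 778 N

Resolve: ΣF_x = 334 cos 88° + 500 cos 64° + T_C cos 241.6° + T_D cos 324.7° = 0.
        ΣF_y = 334 sin 88° + 500 sin 64° + T_C sin 241.6° + T_D sin 324.7° = 0.
The known terms sum to (230.8, 783.2) N, so -0.4756 T_C + 0.8161 T_D = -230.8 and -0.8796 T_C − 0.5779 T_D = -783.2.
Solving simultaneously: T_C = 778.2 N, T_D = 170.7 N.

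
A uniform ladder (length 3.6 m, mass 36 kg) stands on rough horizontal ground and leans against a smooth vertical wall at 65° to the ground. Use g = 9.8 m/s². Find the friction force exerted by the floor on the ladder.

Torques about the foot: N_wall · 3.6 sin 65° = 36×9.8×1.8 cos 65° → N_wall = 82.257 N.
ΣF_x = 0: f_floor = N_wall = 82.257 N.

f ≈ 82.3 N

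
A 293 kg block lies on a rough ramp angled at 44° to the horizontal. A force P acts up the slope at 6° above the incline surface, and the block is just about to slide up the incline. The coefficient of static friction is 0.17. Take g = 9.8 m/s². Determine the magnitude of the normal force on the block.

N ≈ 1820 N

On the verge of sliding up the incline, friction equals μN and acts down the slope.
Perpendicular: N + P sin 6° = W cos 44° = 2066 N.
Along incline: P cos 6° = W sin 44° + μN  with W sin 44° = 1995 N.
Solving the pair for P and N: P = 2317 N, N = 1823 N (and f = μN = 310 N).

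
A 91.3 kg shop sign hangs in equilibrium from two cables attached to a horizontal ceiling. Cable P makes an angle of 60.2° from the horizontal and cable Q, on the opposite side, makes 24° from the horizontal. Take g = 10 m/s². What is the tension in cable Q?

T_Q ≈ 456 N

Weight W = 91.3 × 10 = 913 N acts straight down.
Horizontal: T_P cos 60.2° = T_Q cos 24°  →  T_P = 1.838 T_Q.
Vertical: T_P sin 60.2° + T_Q sin 24° = 913.
Substituting the horizontal relation into the vertical equation gives 2.002 T_Q = 913, so T_Q = 456.1 N.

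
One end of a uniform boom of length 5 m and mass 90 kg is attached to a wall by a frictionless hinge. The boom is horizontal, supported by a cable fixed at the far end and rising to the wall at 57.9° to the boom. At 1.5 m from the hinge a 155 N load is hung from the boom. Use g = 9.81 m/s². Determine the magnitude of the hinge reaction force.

|H| ≈ 629 N

Take torques about the hinge: T sin 57.9° · 5 = 90×9.81×2.5 + 155×1.5 = 2439.8 N·m.
So T = 2439.8 / (0.8471 × 5) = 576.01 N.
ΣF_x = 0: H_x = T cos 57.9° = 306.09 N.
ΣF_y = 0: H_y = (90×9.81 + 155) − T sin 57.9° = 1037.9 − 487.95 = 549.95 N.
|H| = √(H_x² + H_y²) = √((306.09)² + (549.95)²) = 629.39 N.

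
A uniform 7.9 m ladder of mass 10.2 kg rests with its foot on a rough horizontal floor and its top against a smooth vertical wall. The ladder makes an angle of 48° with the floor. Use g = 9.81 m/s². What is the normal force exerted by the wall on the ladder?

N_wall ≈ 45 N

Torques about the foot: N_wall · 7.9 sin 48° = 10.2×9.81×3.95 cos 48° → N_wall = 45.048 N.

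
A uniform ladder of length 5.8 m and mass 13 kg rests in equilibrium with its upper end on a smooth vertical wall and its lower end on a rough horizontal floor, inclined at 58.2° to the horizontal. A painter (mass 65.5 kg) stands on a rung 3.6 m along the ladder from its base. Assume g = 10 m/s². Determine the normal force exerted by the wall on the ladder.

Torques about the foot: N_wall · 5.8 sin 58.2° = 13×10×2.9 cos 58.2° + 65.5×10×3.6 cos 58.2° → N_wall = 292.37 N.

N_wall ≈ 292 N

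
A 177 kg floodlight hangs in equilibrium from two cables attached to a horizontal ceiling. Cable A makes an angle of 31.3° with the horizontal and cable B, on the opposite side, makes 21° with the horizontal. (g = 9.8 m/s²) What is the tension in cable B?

Weight W = 177 × 9.8 = 1735 N acts straight down.
Horizontal: T_A cos 31.3° = T_B cos 21°  →  T_A = 1.093 T_B.
Vertical: T_A sin 31.3° + T_B sin 21° = 1735.
Substituting the horizontal relation into the vertical equation gives 0.926 T_B = 1735, so T_B = 1873 N.

T_B ≈ 1870 N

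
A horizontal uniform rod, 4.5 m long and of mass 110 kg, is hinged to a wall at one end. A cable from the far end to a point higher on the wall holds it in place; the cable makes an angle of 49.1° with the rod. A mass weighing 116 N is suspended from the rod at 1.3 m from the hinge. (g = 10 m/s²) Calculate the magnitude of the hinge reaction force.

|H| ≈ 810 N

Take torques about the hinge: T sin 49.1° · 4.5 = 110×10×2.25 + 116×1.3 = 2625.8 N·m.
So T = 2625.8 / (0.7559 × 4.5) = 771.99 N.
ΣF_x = 0: H_x = T cos 49.1° = 505.45 N.
ΣF_y = 0: H_y = (110×10 + 116) − T sin 49.1° = 1216 − 583.51 = 632.49 N.
|H| = √(H_x² + H_y²) = √((505.45)² + (632.49)²) = 809.65 N.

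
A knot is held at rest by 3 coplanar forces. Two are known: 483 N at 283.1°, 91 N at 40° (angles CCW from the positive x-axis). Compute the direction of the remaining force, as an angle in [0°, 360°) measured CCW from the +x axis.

θ ≈ 114°

Sum the known components: ΣF_x = 179.2 N, ΣF_y = -411.9 N.
For equilibrium the remaining force must supply (−ΣF_x, −ΣF_y) = (-179.2, 411.9) N.
Magnitude = √((-179.2)² + (411.9)²) = 449.2 N; direction = atan2(411.9, -179.2) = 113.5°.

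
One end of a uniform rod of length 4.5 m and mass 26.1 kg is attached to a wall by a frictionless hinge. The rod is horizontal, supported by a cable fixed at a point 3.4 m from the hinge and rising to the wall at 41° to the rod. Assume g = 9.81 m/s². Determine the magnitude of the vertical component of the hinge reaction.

Take torques about the hinge: T sin 41° · 3.4 = 26.1×9.81×2.25 = 576.09 N·m.
So T = 576.09 / (0.6561 × 3.4) = 258.27 N.
ΣF_y = 0: H_y = (26.1×9.81) − T sin 41° = 256.04 − 169.44 = 86.602 N.

|H_y| ≈ 86.6 N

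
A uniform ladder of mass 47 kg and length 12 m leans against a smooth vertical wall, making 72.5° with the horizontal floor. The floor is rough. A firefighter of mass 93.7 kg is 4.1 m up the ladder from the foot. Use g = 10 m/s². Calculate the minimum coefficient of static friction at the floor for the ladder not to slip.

μ_min ≈ 0.124

ΣF_y = 0: N_floor = 47×10 + 93.7×10 = 1407 N.
Torques about the foot: N_wall · 12 sin 72.5° = 47×10×6 cos 72.5° + 93.7×10×4.1 cos 72.5° → N_wall = 175.04 N.
ΣF_x = 0: f_floor = N_wall = 175.04 N.
μ_min = f_floor / N_floor = 175.04 / 1407 = 0.1244.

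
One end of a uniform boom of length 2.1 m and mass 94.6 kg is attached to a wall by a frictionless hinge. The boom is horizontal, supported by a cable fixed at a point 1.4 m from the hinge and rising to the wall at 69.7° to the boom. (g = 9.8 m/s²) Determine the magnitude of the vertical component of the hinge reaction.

|H_y| ≈ 232 N

Take torques about the hinge: T sin 69.7° · 1.4 = 94.6×9.8×1.05 = 973.43 N·m.
So T = 973.43 / (0.9379 × 1.4) = 741.36 N.
ΣF_y = 0: H_y = (94.6×9.8) − T sin 69.7° = 927.08 − 695.31 = 231.77 N.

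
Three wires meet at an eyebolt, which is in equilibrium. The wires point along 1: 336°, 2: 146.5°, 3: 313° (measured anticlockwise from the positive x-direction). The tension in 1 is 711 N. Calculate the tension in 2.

T_2 ≈ 1190 N

Resolve: ΣF_x = 711 cos 336° + T_2 cos 146.5° + T_3 cos 313° = 0.
        ΣF_y = 711 sin 336° + T_2 sin 146.5° + T_3 sin 313° = 0.
The known terms sum to (649.5, -289.2) N, so -0.8339 T_2 + 0.6820 T_3 = -649.5 and 0.5519 T_2 − 0.7314 T_3 = 289.2.
Solving simultaneously: T_2 = 1190 N, T_3 = 502.7 N.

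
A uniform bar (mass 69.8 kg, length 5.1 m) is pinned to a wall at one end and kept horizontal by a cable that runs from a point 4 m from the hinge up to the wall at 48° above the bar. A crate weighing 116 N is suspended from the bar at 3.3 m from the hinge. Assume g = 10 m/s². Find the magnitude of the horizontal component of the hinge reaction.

H_x ≈ 487 N

Take torques about the hinge: T sin 48° · 4 = 69.8×10×2.55 + 116×3.3 = 2162.7 N·m.
So T = 2162.7 / (0.7431 × 4) = 727.55 N.
ΣF_x = 0: H_x = T cos 48° = 486.83 N.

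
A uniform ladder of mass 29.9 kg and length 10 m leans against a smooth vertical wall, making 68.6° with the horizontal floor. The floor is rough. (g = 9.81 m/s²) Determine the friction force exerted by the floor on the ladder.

f ≈ 57.5 N

Torques about the foot: N_wall · 10 sin 68.6° = 29.9×9.81×5 cos 68.6° → N_wall = 57.475 N.
ΣF_x = 0: f_floor = N_wall = 57.475 N.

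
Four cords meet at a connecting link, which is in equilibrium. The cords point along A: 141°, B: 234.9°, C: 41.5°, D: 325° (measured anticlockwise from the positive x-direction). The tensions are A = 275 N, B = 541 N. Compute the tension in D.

T_D ≈ 150 N

Resolve: ΣF_x = 275 cos 141° + 541 cos 234.9° + T_C cos 41.5° + T_D cos 325° = 0.
        ΣF_y = 275 sin 141° + 541 sin 234.9° + T_C sin 41.5° + T_D sin 325° = 0.
The known terms sum to (-524.8, -269.6) N, so 0.7490 T_C + 0.8192 T_D = 524.8 and 0.6626 T_C − 0.5736 T_D = 269.6.
Solving simultaneously: T_C = 536.6 N, T_D = 150 N.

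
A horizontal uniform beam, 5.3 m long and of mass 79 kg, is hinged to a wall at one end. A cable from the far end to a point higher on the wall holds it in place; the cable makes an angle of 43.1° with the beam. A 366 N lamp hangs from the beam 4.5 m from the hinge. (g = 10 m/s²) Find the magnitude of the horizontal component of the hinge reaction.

H_x ≈ 754 N

Take torques about the hinge: T sin 43.1° · 5.3 = 79×10×2.65 + 366×4.5 = 3740.5 N·m.
So T = 3740.5 / (0.6833 × 5.3) = 1032.9 N.
ΣF_x = 0: H_x = T cos 43.1° = 754.19 N.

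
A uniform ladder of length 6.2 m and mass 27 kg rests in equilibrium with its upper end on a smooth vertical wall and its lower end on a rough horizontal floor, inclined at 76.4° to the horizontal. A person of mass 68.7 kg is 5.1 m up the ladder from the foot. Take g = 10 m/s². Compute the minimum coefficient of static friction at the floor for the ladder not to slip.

ΣF_y = 0: N_floor = 27×10 + 68.7×10 = 957 N.
Torques about the foot: N_wall · 6.2 sin 76.4° = 27×10×3.1 cos 76.4° + 68.7×10×5.1 cos 76.4° → N_wall = 169.38 N.
ΣF_x = 0: f_floor = N_wall = 169.38 N.
μ_min = f_floor / N_floor = 169.38 / 957 = 0.177.

μ_min ≈ 0.177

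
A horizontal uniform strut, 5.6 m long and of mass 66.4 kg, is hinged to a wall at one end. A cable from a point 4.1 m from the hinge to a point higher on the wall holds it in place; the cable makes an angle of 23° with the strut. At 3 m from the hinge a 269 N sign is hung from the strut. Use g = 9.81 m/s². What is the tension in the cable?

T ≈ 1640 N

Take torques about the hinge: T sin 23° · 4.1 = 66.4×9.81×2.8 + 269×3 = 2630.9 N·m.
So T = 2630.9 / (0.3907 × 4.1) = 1642.2 N.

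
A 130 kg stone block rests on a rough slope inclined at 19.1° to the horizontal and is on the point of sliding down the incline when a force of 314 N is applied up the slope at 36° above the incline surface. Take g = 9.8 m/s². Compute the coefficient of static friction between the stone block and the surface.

μ ≈ 0.160

On the verge of sliding down the incline, friction is at its maximum μN and acts up the slope.
Perpendicular to incline: N = W cos 19.1° − P sin 36° = 1204 − 184.6 = 1019 N.
Along incline: P cos 36° + μN = W sin 19.1° → μ = (W sin 19.1° − P cos 36°) / N = 0.1598.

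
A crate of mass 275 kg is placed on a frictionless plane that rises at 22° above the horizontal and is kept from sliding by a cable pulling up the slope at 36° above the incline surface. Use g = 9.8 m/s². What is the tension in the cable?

T ≈ 1250 N

Take axes along and perpendicular to the incline. Weight components: W sin 22° = 1010 N down-slope, W cos 22° = 2499 N into the surface.
Along incline: T cos 36° = W sin 22° → T = 1248 N.
Perpendicular: N = W cos 22° − T sin 36° = 1765 N.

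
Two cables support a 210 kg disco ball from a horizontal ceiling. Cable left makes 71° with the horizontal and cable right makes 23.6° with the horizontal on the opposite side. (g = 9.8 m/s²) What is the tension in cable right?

T_right ≈ 672 N

Weight W = 210 × 9.8 = 2058 N acts straight down.
Horizontal: T_left cos 71° = T_right cos 23.6°  →  T_left = 2.815 T_right.
Vertical: T_left sin 71° + T_right sin 23.6° = 2058.
Substituting the horizontal relation into the vertical equation gives 3.062 T_right = 2058, so T_right = 672.2 N.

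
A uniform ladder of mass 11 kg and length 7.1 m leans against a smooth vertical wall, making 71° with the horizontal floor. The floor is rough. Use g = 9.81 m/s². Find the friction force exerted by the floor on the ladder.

f ≈ 18.6 N

Torques about the foot: N_wall · 7.1 sin 71° = 11×9.81×3.55 cos 71° → N_wall = 18.578 N.
ΣF_x = 0: f_floor = N_wall = 18.578 N.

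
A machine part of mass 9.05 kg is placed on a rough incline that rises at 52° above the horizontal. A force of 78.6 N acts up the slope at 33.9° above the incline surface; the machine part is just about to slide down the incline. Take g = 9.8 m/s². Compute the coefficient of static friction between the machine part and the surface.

On the verge of sliding down the incline, friction is at its maximum μN and acts up the slope.
Perpendicular to incline: N = W cos 52° − P sin 33.9° = 54.6 − 43.84 = 10.76 N.
Along incline: P cos 33.9° + μN = W sin 52° → μ = (W sin 52° − P cos 33.9°) / N = 0.432.

μ ≈ 0.432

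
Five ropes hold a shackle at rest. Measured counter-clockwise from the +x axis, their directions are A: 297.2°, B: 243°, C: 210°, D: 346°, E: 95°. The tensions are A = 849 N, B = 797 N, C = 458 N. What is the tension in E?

T_E ≈ 1830 N

Resolve: ΣF_x = 849 cos 297.2° + 797 cos 243° + 458 cos 210° + T_D cos 346° + T_E cos 95° = 0.
        ΣF_y = 849 sin 297.2° + 797 sin 243° + 458 sin 210° + T_D sin 346° + T_E sin 95° = 0.
The known terms sum to (-370.4, -1694) N, so 0.9703 T_D − 0.0872 T_E = 370.4 and -0.2419 T_D + 0.9962 T_E = 1694.
Solving simultaneously: T_D = 546.4 N, T_E = 1833 N.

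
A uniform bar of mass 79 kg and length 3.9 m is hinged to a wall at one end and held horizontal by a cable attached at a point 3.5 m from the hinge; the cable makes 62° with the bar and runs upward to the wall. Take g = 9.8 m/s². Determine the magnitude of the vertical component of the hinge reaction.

Take torques about the hinge: T sin 62° · 3.5 = 79×9.8×1.95 = 1509.7 N·m.
So T = 1509.7 / (0.8829 × 3.5) = 488.52 N.
ΣF_y = 0: H_y = (79×9.8) − T sin 62° = 774.2 − 431.34 = 342.86 N.

|H_y| ≈ 343 N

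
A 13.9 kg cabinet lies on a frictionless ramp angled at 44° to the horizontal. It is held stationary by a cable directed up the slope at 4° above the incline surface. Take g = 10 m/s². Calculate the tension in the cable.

Take axes along and perpendicular to the incline. Weight components: W sin 44° = 96.56 N down-slope, W cos 44° = 99.99 N into the surface.
Along incline: T cos 4° = W sin 44° → T = 96.79 N.
Perpendicular: N = W cos 44° − T sin 4° = 93.24 N.

T ≈ 96.8 N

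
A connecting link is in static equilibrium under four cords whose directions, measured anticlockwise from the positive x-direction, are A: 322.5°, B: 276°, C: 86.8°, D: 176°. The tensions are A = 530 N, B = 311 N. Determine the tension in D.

Resolve: ΣF_x = 530 cos 322.5° + 311 cos 276° + T_C cos 86.8° + T_D cos 176° = 0.
        ΣF_y = 530 sin 322.5° + 311 sin 276° + T_C sin 86.8° + T_D sin 176° = 0.
The known terms sum to (453, -631.9) N, so 0.0558 T_C − 0.9976 T_D = -453 and 0.9984 T_C + 0.0698 T_D = 631.9.
Solving simultaneously: T_C = 598.9 N, T_D = 487.6 N.

T_D ≈ 488 N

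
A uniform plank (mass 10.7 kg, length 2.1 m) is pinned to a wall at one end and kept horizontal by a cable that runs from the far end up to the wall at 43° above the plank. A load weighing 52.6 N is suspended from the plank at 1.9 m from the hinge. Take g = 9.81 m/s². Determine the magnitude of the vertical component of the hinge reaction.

|H_y| ≈ 57.5 N

Take torques about the hinge: T sin 43° · 2.1 = 10.7×9.81×1.05 + 52.6×1.9 = 210.16 N·m.
So T = 210.16 / (0.6820 × 2.1) = 146.74 N.
ΣF_y = 0: H_y = (10.7×9.81 + 52.6) − T sin 43° = 157.57 − 100.07 = 57.493 N.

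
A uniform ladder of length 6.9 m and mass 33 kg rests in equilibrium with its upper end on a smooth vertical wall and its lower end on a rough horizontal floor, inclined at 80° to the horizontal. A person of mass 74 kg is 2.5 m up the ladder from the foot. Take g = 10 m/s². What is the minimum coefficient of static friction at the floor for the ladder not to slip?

ΣF_y = 0: N_floor = 33×10 + 74×10 = 1070 N.
Torques about the foot: N_wall · 6.9 sin 80° = 33×10×3.45 cos 80° + 74×10×2.5 cos 80° → N_wall = 76.37 N.
ΣF_x = 0: f_floor = N_wall = 76.37 N.
μ_min = f_floor / N_floor = 76.37 / 1070 = 0.07137.

μ_min ≈ 0.0714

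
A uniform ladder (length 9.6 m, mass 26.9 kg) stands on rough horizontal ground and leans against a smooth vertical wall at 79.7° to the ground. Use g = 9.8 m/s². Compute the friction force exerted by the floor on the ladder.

f ≈ 24 N

Torques about the foot: N_wall · 9.6 sin 79.7° = 26.9×9.8×4.8 cos 79.7° → N_wall = 23.954 N.
ΣF_x = 0: f_floor = N_wall = 23.954 N.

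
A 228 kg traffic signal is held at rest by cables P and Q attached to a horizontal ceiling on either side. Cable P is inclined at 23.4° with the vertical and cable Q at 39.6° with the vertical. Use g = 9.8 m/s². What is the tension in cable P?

T_P ≈ 1600 N

Angles from the horizontal: cable P is 90° − 23.4° = 66.6°, cable Q is 90° − 39.6° = 50.4°.
Weight W = 228 × 9.8 = 2234 N acts straight down.
Horizontal: T_P cos 66.6° = T_Q cos 50.4°  →  T_Q = 0.6231 T_P.
Vertical: T_P sin 66.6° + T_Q sin 50.4° = 2234.
Substituting the horizontal relation into the vertical equation gives 1.398 T_P = 2234, so T_P = 1598 N.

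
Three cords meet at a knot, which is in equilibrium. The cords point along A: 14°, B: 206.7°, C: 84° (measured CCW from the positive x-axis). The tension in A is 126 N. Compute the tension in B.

Resolve: ΣF_x = 126 cos 14° + T_B cos 206.7° + T_C cos 84° = 0.
        ΣF_y = 126 sin 14° + T_B sin 206.7° + T_C sin 84° = 0.
The known terms sum to (122.3, 30.48) N, so -0.8934 T_B + 0.1045 T_C = -122.3 and -0.4493 T_B + 0.9945 T_C = -30.48.
Solving simultaneously: T_B = 140.7 N, T_C = 32.92 N.

T_B ≈ 141 N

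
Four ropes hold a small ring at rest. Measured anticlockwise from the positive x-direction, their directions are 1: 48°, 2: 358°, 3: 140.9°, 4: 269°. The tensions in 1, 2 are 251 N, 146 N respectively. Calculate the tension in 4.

Resolve: ΣF_x = 251 cos 48° + 146 cos 358° + T_3 cos 140.9° + T_4 cos 269° = 0.
        ΣF_y = 251 sin 48° + 146 sin 358° + T_3 sin 140.9° + T_4 sin 269° = 0.
The known terms sum to (313.9, 181.4) N, so -0.7760 T_3 − 0.0175 T_4 = -313.9 and 0.6307 T_3 − 0.9998 T_4 = -181.4.
Solving simultaneously: T_3 = 394.8 N, T_4 = 430.5 N.

T_4 ≈ 430 N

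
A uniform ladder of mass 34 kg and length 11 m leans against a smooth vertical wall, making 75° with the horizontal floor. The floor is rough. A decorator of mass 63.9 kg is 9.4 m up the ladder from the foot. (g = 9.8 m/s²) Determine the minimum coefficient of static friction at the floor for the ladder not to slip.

μ_min ≈ 0.196

ΣF_y = 0: N_floor = 34×9.8 + 63.9×9.8 = 959.42 N.
Torques about the foot: N_wall · 11 sin 75° = 34×9.8×5.5 cos 75° + 63.9×9.8×9.4 cos 75° → N_wall = 188.03 N.
ΣF_x = 0: f_floor = N_wall = 188.03 N.
μ_min = f_floor / N_floor = 188.03 / 959.42 = 0.196.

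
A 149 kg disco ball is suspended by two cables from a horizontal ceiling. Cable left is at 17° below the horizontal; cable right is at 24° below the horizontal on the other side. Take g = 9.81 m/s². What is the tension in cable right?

Weight W = 149 × 9.81 = 1462 N acts straight down.
Horizontal: T_left cos 17° = T_right cos 24°  →  T_left = 0.9553 T_right.
Vertical: T_left sin 17° + T_right sin 24° = 1462.
Substituting the horizontal relation into the vertical equation gives 0.686 T_right = 1462, so T_right = 2131 N.

T_right ≈ 2130 N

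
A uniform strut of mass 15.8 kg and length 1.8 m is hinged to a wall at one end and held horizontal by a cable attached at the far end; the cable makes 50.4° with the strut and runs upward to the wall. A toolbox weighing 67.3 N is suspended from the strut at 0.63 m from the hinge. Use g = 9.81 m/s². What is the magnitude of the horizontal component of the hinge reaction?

Take torques about the hinge: T sin 50.4° · 1.8 = 15.8×9.81×0.9 + 67.3×0.63 = 181.9 N·m.
So T = 181.9 / (0.7705 × 1.8) = 131.15 N.
ΣF_x = 0: H_x = T cos 50.4° = 83.599 N.

H_x ≈ 83.6 N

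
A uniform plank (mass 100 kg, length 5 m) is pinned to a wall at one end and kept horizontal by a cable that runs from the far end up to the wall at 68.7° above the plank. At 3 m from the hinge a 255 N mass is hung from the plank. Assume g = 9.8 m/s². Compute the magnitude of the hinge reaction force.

Take torques about the hinge: T sin 68.7° · 5 = 100×9.8×2.5 + 255×3 = 3215 N·m.
So T = 3215 / (0.9317 × 5) = 690.14 N.
ΣF_x = 0: H_x = T cos 68.7° = 250.7 N.
ΣF_y = 0: H_y = (100×9.8 + 255) − T sin 68.7° = 1235 − 643 = 592 N.
|H| = √(H_x² + H_y²) = √((250.7)² + (592)²) = 642.89 N.

|H| ≈ 643 N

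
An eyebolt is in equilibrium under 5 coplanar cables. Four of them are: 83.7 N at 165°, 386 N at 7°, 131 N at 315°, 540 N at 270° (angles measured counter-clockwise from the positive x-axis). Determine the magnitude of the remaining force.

F ≈ 688 N

Sum the known components: ΣF_x = 394.9 N, ΣF_y = -563.9 N.
For equilibrium the remaining force must supply (−ΣF_x, −ΣF_y) = (-394.9, 563.9) N.
Magnitude = √((-394.9)² + (563.9)²) = 688.5 N; direction = atan2(563.9, -394.9) = 125.0°.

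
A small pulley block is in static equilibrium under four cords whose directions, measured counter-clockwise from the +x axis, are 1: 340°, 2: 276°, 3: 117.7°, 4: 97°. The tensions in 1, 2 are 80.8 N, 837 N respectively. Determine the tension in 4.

Resolve: ΣF_x = 80.8 cos 340° + 837 cos 276° + T_3 cos 117.7° + T_4 cos 97° = 0.
        ΣF_y = 80.8 sin 340° + 837 sin 276° + T_3 sin 117.7° + T_4 sin 97° = 0.
The known terms sum to (163.4, -860.1) N, so -0.4648 T_3 − 0.1219 T_4 = -163.4 and 0.8854 T_3 + 0.9925 T_4 = 860.1.
Solving simultaneously: T_3 = 162.3 N, T_4 = 721.7 N.

T_4 ≈ 722 N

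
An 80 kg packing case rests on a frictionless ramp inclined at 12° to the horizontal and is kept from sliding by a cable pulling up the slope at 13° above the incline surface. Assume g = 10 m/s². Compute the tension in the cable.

Take axes along and perpendicular to the incline. Weight components: W sin 12° = 166.3 N down-slope, W cos 12° = 782.5 N into the surface.
Along incline: T cos 13° = W sin 12° → T = 170.7 N.
Perpendicular: N = W cos 12° − T sin 13° = 744.1 N.

T ≈ 171 N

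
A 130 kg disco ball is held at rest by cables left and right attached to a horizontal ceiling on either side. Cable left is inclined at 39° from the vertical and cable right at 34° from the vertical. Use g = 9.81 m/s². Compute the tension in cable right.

Angles from the horizontal: cable left is 90° − 39° = 51°, cable right is 90° − 34° = 56°.
Weight W = 130 × 9.81 = 1275 N acts straight down.
Horizontal: T_left cos 51° = T_right cos 56°  →  T_left = 0.8886 T_right.
Vertical: T_left sin 51° + T_right sin 56° = 1275.
Substituting the horizontal relation into the vertical equation gives 1.52 T_right = 1275, so T_right = 839.2 N.

T_right ≈ 839 N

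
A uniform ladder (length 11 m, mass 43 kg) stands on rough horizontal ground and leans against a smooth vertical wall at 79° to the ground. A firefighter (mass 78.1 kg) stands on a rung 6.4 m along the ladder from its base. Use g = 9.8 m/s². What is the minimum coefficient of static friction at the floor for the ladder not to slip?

ΣF_y = 0: N_floor = 43×9.8 + 78.1×9.8 = 1186.8 N.
Torques about the foot: N_wall · 11 sin 79° = 43×9.8×5.5 cos 79° + 78.1×9.8×6.4 cos 79° → N_wall = 127.52 N.
ΣF_x = 0: f_floor = N_wall = 127.52 N.
μ_min = f_floor / N_floor = 127.52 / 1186.8 = 0.1074.

μ_min ≈ 0.107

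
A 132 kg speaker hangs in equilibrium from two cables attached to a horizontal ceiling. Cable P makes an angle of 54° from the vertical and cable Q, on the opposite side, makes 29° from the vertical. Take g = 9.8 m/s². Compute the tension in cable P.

T_P ≈ 632 N

Angles from the horizontal: cable P is 90° − 54° = 36°, cable Q is 90° − 29° = 61°.
Weight W = 132 × 9.8 = 1294 N acts straight down.
Horizontal: T_P cos 36° = T_Q cos 61°  →  T_Q = 1.669 T_P.
Vertical: T_P sin 36° + T_Q sin 61° = 1294.
Substituting the horizontal relation into the vertical equation gives 2.047 T_P = 1294, so T_P = 631.9 N.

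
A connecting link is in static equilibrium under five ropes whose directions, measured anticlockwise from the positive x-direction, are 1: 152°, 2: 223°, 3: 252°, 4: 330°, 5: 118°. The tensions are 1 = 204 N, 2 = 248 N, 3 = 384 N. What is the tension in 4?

Resolve: ΣF_x = 204 cos 152° + 248 cos 223° + 384 cos 252° + T_4 cos 330° + T_5 cos 118° = 0.
        ΣF_y = 204 sin 152° + 248 sin 223° + 384 sin 252° + T_4 sin 330° + T_5 sin 118° = 0.
The known terms sum to (-480.2, -438.6) N, so 0.8660 T_4 − 0.4695 T_5 = 480.2 and -0.5000 T_4 + 0.8829 T_5 = 438.6.
Solving simultaneously: T_4 = 1189 N, T_5 = 1170 N.

T_4 ≈ 1190 N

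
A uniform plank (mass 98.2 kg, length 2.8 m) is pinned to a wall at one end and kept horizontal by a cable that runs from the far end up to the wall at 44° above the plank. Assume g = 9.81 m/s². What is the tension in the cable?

Take torques about the hinge: T sin 44° · 2.8 = 98.2×9.81×1.4 = 1348.7 N·m.
So T = 1348.7 / (0.6947 × 2.8) = 693.39 N.

T ≈ 693 N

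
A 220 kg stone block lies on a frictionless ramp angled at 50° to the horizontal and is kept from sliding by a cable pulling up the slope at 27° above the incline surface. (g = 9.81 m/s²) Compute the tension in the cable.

Take axes along and perpendicular to the incline. Weight components: W sin 50° = 1653 N down-slope, W cos 50° = 1387 N into the surface.
Along incline: T cos 27° = W sin 50° → T = 1856 N.
Perpendicular: N = W cos 50° − T sin 27° = 544.9 N.

T ≈ 1860 N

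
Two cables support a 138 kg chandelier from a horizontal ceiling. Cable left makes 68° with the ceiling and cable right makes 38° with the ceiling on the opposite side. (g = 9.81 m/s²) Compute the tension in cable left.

T_left ≈ 1110 N

Weight W = 138 × 9.81 = 1354 N acts straight down.
Horizontal: T_left cos 68° = T_right cos 38°  →  T_right = 0.4754 T_left.
Vertical: T_left sin 68° + T_right sin 38° = 1354.
Substituting the horizontal relation into the vertical equation gives 1.22 T_left = 1354, so T_left = 1110 N.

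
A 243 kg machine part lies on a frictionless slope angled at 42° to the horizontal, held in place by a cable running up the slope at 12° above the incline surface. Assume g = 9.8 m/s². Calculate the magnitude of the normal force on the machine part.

N ≈ 1430 N

Take axes along and perpendicular to the incline. Weight components: W sin 42° = 1593 N down-slope, W cos 42° = 1770 N into the surface.
Along incline: T cos 12° = W sin 42° → T = 1629 N.
Perpendicular: N = W cos 42° − T sin 12° = 1431 N.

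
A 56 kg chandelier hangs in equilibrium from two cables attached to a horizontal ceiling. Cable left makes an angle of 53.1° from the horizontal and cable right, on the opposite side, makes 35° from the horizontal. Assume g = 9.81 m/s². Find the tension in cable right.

Weight W = 56 × 9.81 = 549.4 N acts straight down.
Horizontal: T_left cos 53.1° = T_right cos 35°  →  T_left = 1.364 T_right.
Vertical: T_left sin 53.1° + T_right sin 35° = 549.4.
Substituting the horizontal relation into the vertical equation gives 1.665 T_right = 549.4, so T_right = 330 N.

T_right ≈ 330 N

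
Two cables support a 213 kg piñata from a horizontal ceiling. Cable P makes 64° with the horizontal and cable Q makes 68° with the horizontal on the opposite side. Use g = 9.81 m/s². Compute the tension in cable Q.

Weight W = 213 × 9.81 = 2090 N acts straight down.
Horizontal: T_P cos 64° = T_Q cos 68°  →  T_P = 0.8545 T_Q.
Vertical: T_P sin 64° + T_Q sin 68° = 2090.
Substituting the horizontal relation into the vertical equation gives 1.695 T_Q = 2090, so T_Q = 1233 N.

T_Q ≈ 1230 N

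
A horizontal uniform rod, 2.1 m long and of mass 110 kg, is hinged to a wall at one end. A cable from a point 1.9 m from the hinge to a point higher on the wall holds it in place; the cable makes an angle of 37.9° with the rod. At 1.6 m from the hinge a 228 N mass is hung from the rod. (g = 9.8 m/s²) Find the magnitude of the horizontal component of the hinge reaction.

H_x ≈ 1010 N

Take torques about the hinge: T sin 37.9° · 1.9 = 110×9.8×1.05 + 228×1.6 = 1496.7 N·m.
So T = 1496.7 / (0.6143 × 1.9) = 1282.4 N.
ΣF_x = 0: H_x = T cos 37.9° = 1011.9 N.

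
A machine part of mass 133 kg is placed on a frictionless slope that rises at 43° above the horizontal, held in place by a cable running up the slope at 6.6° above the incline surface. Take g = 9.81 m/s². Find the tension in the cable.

Take axes along and perpendicular to the incline. Weight components: W sin 43° = 889.8 N down-slope, W cos 43° = 954.2 N into the surface.
Along incline: T cos 6.6° = W sin 43° → T = 895.8 N.
Perpendicular: N = W cos 43° − T sin 6.6° = 851.3 N.

T ≈ 896 N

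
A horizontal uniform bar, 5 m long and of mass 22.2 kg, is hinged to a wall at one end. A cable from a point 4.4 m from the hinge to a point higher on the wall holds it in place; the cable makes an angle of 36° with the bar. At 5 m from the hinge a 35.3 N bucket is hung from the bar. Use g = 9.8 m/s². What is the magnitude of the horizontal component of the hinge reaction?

H_x ≈ 225 N

Take torques about the hinge: T sin 36° · 4.4 = 22.2×9.8×2.5 + 35.3×5 = 720.4 N·m.
So T = 720.4 / (0.5878 × 4.4) = 278.55 N.
ΣF_x = 0: H_x = T cos 36° = 225.35 N.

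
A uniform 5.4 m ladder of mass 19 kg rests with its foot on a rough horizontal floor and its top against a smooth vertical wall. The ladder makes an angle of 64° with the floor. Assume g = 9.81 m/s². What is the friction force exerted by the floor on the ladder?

f ≈ 45.5 N

Torques about the foot: N_wall · 5.4 sin 64° = 19×9.81×2.7 cos 64° → N_wall = 45.454 N.
ΣF_x = 0: f_floor = N_wall = 45.454 N.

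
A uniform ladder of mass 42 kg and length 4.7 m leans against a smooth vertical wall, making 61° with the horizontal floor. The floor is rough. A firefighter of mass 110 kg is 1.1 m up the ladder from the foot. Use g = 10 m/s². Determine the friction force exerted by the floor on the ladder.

Torques about the foot: N_wall · 4.7 sin 61° = 42×10×2.35 cos 61° + 110×10×1.1 cos 61° → N_wall = 259.11 N.
ΣF_x = 0: f_floor = N_wall = 259.11 N.

f ≈ 259 N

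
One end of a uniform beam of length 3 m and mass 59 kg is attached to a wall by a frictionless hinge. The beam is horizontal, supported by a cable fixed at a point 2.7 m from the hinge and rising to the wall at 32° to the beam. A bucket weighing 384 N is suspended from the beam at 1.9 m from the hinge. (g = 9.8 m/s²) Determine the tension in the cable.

Take torques about the hinge: T sin 32° · 2.7 = 59×9.8×1.5 + 384×1.9 = 1596.9 N·m.
So T = 1596.9 / (0.5299 × 2.7) = 1116.1 N.

T ≈ 1120 N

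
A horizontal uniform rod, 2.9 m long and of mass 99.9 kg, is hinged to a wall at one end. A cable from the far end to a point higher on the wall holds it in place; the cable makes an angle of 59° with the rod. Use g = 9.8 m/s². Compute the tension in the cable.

Take torques about the hinge: T sin 59° · 2.9 = 99.9×9.8×1.45 = 1419.6 N·m.
So T = 1419.6 / (0.8572 × 2.9) = 571.08 N.

T ≈ 571 N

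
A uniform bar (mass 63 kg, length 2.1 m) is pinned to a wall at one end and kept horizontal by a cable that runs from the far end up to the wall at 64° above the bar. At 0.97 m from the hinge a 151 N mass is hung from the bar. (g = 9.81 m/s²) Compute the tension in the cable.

Take torques about the hinge: T sin 64° · 2.1 = 63×9.81×1.05 + 151×0.97 = 795.4 N·m.
So T = 795.4 / (0.8988 × 2.1) = 421.41 N.

T ≈ 421 N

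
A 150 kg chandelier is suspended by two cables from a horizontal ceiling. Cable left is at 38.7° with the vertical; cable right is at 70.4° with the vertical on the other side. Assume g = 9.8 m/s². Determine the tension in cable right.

Angles from the horizontal: cable left is 90° − 38.7° = 51.3°, cable right is 90° − 70.4° = 19.6°.
Weight W = 150 × 9.8 = 1470 N acts straight down.
Horizontal: T_left cos 51.3° = T_right cos 19.6°  →  T_left = 1.507 T_right.
Vertical: T_left sin 51.3° + T_right sin 19.6° = 1470.
Substituting the horizontal relation into the vertical equation gives 1.511 T_right = 1470, so T_right = 972.7 N.

T_right ≈ 973 N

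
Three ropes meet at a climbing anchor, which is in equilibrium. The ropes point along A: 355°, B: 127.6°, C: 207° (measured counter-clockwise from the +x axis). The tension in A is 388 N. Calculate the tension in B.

T_B ≈ 209 N

Resolve: ΣF_x = 388 cos 355° + T_B cos 127.6° + T_C cos 207° = 0.
        ΣF_y = 388 sin 355° + T_B sin 127.6° + T_C sin 207° = 0.
The known terms sum to (386.5, -33.82) N, so -0.6101 T_B − 0.8910 T_C = -386.5 and 0.7923 T_B − 0.4540 T_C = 33.82.
Solving simultaneously: T_B = 209.2 N, T_C = 290.6 N.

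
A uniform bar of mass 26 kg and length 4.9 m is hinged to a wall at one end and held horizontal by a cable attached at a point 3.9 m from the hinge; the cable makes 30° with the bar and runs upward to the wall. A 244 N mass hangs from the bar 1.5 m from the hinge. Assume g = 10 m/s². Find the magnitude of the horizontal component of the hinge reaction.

H_x ≈ 445 N

Take torques about the hinge: T sin 30° · 3.9 = 26×10×2.45 + 244×1.5 = 1003 N·m.
So T = 1003 / (0.5000 × 3.9) = 514.36 N.
ΣF_x = 0: H_x = T cos 30° = 445.45 N.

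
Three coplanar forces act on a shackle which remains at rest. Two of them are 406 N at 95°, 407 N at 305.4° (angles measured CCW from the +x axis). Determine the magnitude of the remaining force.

F ≈ 213 N

Sum the known components: ΣF_x = 200.4 N, ΣF_y = 72.7 N.
For equilibrium the remaining force must supply (−ΣF_x, −ΣF_y) = (-200.4, -72.7) N.
Magnitude = √((-200.4)² + (-72.7)²) = 213.2 N; direction = atan2(-72.7, -200.4) = 199.9°.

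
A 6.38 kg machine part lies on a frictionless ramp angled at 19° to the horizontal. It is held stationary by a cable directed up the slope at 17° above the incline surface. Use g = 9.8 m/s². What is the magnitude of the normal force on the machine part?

N ≈ 52.9 N

Take axes along and perpendicular to the incline. Weight components: W sin 19° = 20.36 N down-slope, W cos 19° = 59.12 N into the surface.
Along incline: T cos 17° = W sin 19° → T = 21.29 N.
Perpendicular: N = W cos 19° − T sin 17° = 52.89 N.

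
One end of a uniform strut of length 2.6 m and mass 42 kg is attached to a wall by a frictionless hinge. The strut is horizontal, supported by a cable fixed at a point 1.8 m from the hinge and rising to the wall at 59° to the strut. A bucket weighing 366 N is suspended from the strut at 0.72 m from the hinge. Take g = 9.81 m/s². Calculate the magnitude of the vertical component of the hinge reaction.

Take torques about the hinge: T sin 59° · 1.8 = 42×9.81×1.3 + 366×0.72 = 799.15 N·m.
So T = 799.15 / (0.8572 × 1.8) = 517.95 N.
ΣF_y = 0: H_y = (42×9.81 + 366) − T sin 59° = 778.02 − 443.97 = 334.05 N.

|H_y| ≈ 334 N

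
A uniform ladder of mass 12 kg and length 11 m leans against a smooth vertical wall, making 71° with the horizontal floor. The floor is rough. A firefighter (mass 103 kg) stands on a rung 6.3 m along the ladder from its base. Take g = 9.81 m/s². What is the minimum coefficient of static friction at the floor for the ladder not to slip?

ΣF_y = 0: N_floor = 12×9.81 + 103×9.81 = 1128.2 N.
Torques about the foot: N_wall · 11 sin 71° = 12×9.81×5.5 cos 71° + 103×9.81×6.3 cos 71° → N_wall = 219.53 N.
ΣF_x = 0: f_floor = N_wall = 219.53 N.
μ_min = f_floor / N_floor = 219.53 / 1128.2 = 0.1946.

μ_min ≈ 0.195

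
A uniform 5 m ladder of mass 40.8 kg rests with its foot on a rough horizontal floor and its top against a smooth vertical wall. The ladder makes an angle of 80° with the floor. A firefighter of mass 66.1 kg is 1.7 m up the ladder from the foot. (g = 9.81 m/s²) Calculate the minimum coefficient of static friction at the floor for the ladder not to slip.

ΣF_y = 0: N_floor = 40.8×9.81 + 66.1×9.81 = 1048.7 N.
Torques about the foot: N_wall · 5 sin 80° = 40.8×9.81×2.5 cos 80° + 66.1×9.81×1.7 cos 80° → N_wall = 74.162 N.
ΣF_x = 0: f_floor = N_wall = 74.162 N.
μ_min = f_floor / N_floor = 74.162 / 1048.7 = 0.07072.

μ_min ≈ 0.0707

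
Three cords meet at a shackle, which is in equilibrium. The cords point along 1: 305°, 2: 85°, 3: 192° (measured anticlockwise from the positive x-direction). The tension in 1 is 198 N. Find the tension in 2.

T_2 ≈ 191 N

Resolve: ΣF_x = 198 cos 305° + T_2 cos 85° + T_3 cos 192° = 0.
        ΣF_y = 198 sin 305° + T_2 sin 85° + T_3 sin 192° = 0.
The known terms sum to (113.6, -162.2) N, so 0.0872 T_2 − 0.9781 T_3 = -113.6 and 0.9962 T_2 − 0.2079 T_3 = 162.2.
Solving simultaneously: T_2 = 190.6 N, T_3 = 133.1 N.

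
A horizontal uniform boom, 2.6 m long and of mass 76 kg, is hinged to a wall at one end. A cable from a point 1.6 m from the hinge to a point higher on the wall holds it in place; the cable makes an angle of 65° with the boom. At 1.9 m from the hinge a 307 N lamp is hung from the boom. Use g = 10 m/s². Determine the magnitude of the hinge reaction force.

Take torques about the hinge: T sin 65° · 1.6 = 76×10×1.3 + 307×1.9 = 1571.3 N·m.
So T = 1571.3 / (0.9063 × 1.6) = 1083.6 N.
ΣF_x = 0: H_x = T cos 65° = 457.94 N.
ΣF_y = 0: H_y = (76×10 + 307) − T sin 65° = 1067 − 982.06 = 84.938 N.
|H| = √(H_x² + H_y²) = √((457.94)² + (84.938)²) = 465.75 N.

|H| ≈ 466 N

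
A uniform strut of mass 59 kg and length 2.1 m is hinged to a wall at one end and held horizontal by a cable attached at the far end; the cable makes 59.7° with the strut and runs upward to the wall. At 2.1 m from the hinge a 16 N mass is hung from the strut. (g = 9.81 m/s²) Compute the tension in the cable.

Take torques about the hinge: T sin 59.7° · 2.1 = 59×9.81×1.05 + 16×2.1 = 641.33 N·m.
So T = 641.33 / (0.8634 × 2.1) = 353.71 N.

T ≈ 354 N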